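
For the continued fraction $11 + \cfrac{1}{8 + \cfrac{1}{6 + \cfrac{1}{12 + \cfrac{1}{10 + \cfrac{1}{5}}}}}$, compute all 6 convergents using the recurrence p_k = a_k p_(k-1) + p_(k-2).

Using the convergent recurrence p_i = a_i*p_{i-1} + p_{i-2}, q_i = a_i*q_{i-1} + q_{i-2} with p_{-2}=0, p_{-1}=1, q_{-2}=1, q_{-1}=0:
  i=0: a_0=11, p_0 = 11*1 + 0 = 11, q_0 = 11*0 + 1 = 1.
  i=1: a_1=8, p_1 = 8*11 + 1 = 89, q_1 = 8*1 + 0 = 8.
  i=2: a_2=6, p_2 = 6*89 + 11 = 545, q_2 = 6*8 + 1 = 49.
  i=3: a_3=12, p_3 = 12*545 + 89 = 6629, q_3 = 12*49 + 8 = 596.
  i=4: a_4=10, p_4 = 10*6629 + 545 = 66835, q_4 = 10*596 + 49 = 6009.
  i=5: a_5=5, p_5 = 5*66835 + 6629 = 340804, q_5 = 5*6009 + 596 = 30641.

11/1, 89/8, 545/49, 6629/596, 66835/6009, 340804/30641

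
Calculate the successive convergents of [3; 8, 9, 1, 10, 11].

Using the convergent recurrence p_i = a_i*p_{i-1} + p_{i-2}, q_i = a_i*q_{i-1} + q_{i-2} with p_{-2}=0, p_{-1}=1, q_{-2}=1, q_{-1}=0:
  i=0: a_0=3, p_0 = 3*1 + 0 = 3, q_0 = 3*0 + 1 = 1.
  i=1: a_1=8, p_1 = 8*3 + 1 = 25, q_1 = 8*1 + 0 = 8.
  i=2: a_2=9, p_2 = 9*25 + 3 = 228, q_2 = 9*8 + 1 = 73.
  i=3: a_3=1, p_3 = 1*228 + 25 = 253, q_3 = 1*73 + 8 = 81.
  i=4: a_4=10, p_4 = 10*253 + 228 = 2758, q_4 = 10*81 + 73 = 883.
  i=5: a_5=11, p_5 = 11*2758 + 253 = 30591, q_5 = 11*883 + 81 = 9794.

3/1, 25/8, 228/73, 253/81, 2758/883, 30591/9794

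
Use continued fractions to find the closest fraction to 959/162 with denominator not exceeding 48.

Expand x = 959/162 as a continued fraction with the Euclidean algorithm:
  959 = 5*162 + 149, so a_0 = 5.
  162 = 1*149 + 13, so a_1 = 1.
  149 = 11*13 + 6, so a_2 = 11.
  13 = 2*6 + 1, so a_3 = 2.
  6 = 6*1 + 0, so a_4 = 6.
so x = [5; 1, 11, 2, 6].
Convergents (p_i = a_i*p_{i-1} + p_{i-2}, q_i = a_i*q_{i-1} + q_{i-2} with p_{-2}=0, p_{-1}=1, q_{-2}=1, q_{-1}=0), until the denominator exceeds 48:
  i=0: a_0=5, p_0 = 5*1 + 0 = 5, q_0 = 5*0 + 1 = 1.
  i=1: a_1=1, p_1 = 1*5 + 1 = 6, q_1 = 1*1 + 0 = 1.
  i=2: a_2=11, p_2 = 11*6 + 5 = 71, q_2 = 11*1 + 1 = 12.
  i=3: a_3=2, p_3 = 2*71 + 6 = 148, q_3 = 2*12 + 1 = 25.
  i=4: a_4=6, p_4 = 6*148 + 71 = 959, q_4 = 6*25 + 12 = 162.
q_4 = 162 > 48, so the last convergent with denominator <= 48 is p_3/q_3 = 148/25.
The closest fraction with denominator <= 48 is either p_3/q_3 or the intermediate fraction (k*p_3 + p_2)/(k*q_3 + q_2) with the largest k >= 1 whose denominator stays <= 48; these approach x as k grows, and every other convergent or intermediate fraction in range is farther away.
Largest k: floor((48 - q_2)/q_3) = floor((48 - 12)/25) = 1.
That gives (1*148 + 71)/(1*25 + 12) = 219/37.
Compare the errors: |x - 148/25| = |959*25 - 148*162|/(162*25) = 1/4050, and |x - 219/37| = |959*37 - 219*162|/(162*37) = 5/5994.
Cross-multiplying, 1*5994 = 5994 < 20250 = 5*4050, so 1/4050 is smaller: the convergent 148/25 is closer to x than 219/37.

148/25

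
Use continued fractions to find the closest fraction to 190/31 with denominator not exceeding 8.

49/8

Expand x = 190/31 as a continued fraction with the Euclidean algorithm:
  190 = 6*31 + 4, so a_0 = 6.
  31 = 7*4 + 3, so a_1 = 7.
  4 = 1*3 + 1, so a_2 = 1.
  3 = 3*1 + 0, so a_3 = 3.
so x = [6; 7, 1, 3].
Convergents (p_i = a_i*p_{i-1} + p_{i-2}, q_i = a_i*q_{i-1} + q_{i-2} with p_{-2}=0, p_{-1}=1, q_{-2}=1, q_{-1}=0), until the denominator exceeds 8:
  i=0: a_0=6, p_0 = 6*1 + 0 = 6, q_0 = 6*0 + 1 = 1.
  i=1: a_1=7, p_1 = 7*6 + 1 = 43, q_1 = 7*1 + 0 = 7.
  i=2: a_2=1, p_2 = 1*43 + 6 = 49, q_2 = 1*7 + 1 = 8.
  i=3: a_3=3, p_3 = 3*49 + 43 = 190, q_3 = 3*8 + 7 = 31.
q_3 = 31 > 8, so the last convergent with denominator <= 8 is p_2/q_2 = 49/8.
The closest fraction with denominator <= 8 is either p_2/q_2 or the intermediate fraction (k*p_2 + p_1)/(k*q_2 + q_1) with the largest k >= 1 whose denominator stays <= 8; these approach x as k grows, and every other convergent or intermediate fraction in range is farther away.
Largest k: floor((8 - q_1)/q_2) = floor((8 - 7)/8) = 0.
Since k = 0, no intermediate fraction beyond p_2/q_2 has denominator <= 8, so the convergent 49/8 is the closest (its error is |190*8 - 49*31|/(31*8) = 1/248).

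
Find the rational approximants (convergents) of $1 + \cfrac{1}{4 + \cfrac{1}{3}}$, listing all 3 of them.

1/1, 5/4, 16/13

Using the convergent recurrence p_i = a_i*p_{i-1} + p_{i-2}, q_i = a_i*q_{i-1} + q_{i-2} with p_{-2}=0, p_{-1}=1, q_{-2}=1, q_{-1}=0:
  i=0: a_0=1, p_0 = 1*1 + 0 = 1, q_0 = 1*0 + 1 = 1.
  i=1: a_1=4, p_1 = 4*1 + 1 = 5, q_1 = 4*1 + 0 = 4.
  i=2: a_2=3, p_2 = 3*5 + 1 = 16, q_2 = 3*4 + 1 = 13.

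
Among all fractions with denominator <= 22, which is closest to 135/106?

14/11

Expand x = 135/106 as a continued fraction with the Euclidean algorithm:
  135 = 1*106 + 29, so a_0 = 1.
  106 = 3*29 + 19, so a_1 = 3.
  29 = 1*19 + 10, so a_2 = 1.
  19 = 1*10 + 9, so a_3 = 1.
  10 = 1*9 + 1, so a_4 = 1.
  9 = 9*1 + 0, so a_5 = 9.
so x = [1; 3, 1, 1, 1, 9].
Convergents (p_i = a_i*p_{i-1} + p_{i-2}, q_i = a_i*q_{i-1} + q_{i-2} with p_{-2}=0, p_{-1}=1, q_{-2}=1, q_{-1}=0), until the denominator exceeds 22:
  i=0: a_0=1, p_0 = 1*1 + 0 = 1, q_0 = 1*0 + 1 = 1.
  i=1: a_1=3, p_1 = 3*1 + 1 = 4, q_1 = 3*1 + 0 = 3.
  i=2: a_2=1, p_2 = 1*4 + 1 = 5, q_2 = 1*3 + 1 = 4.
  i=3: a_3=1, p_3 = 1*5 + 4 = 9, q_3 = 1*4 + 3 = 7.
  i=4: a_4=1, p_4 = 1*9 + 5 = 14, q_4 = 1*7 + 4 = 11.
  i=5: a_5=9, p_5 = 9*14 + 9 = 135, q_5 = 9*11 + 7 = 106.
q_5 = 106 > 22, so the last convergent with denominator <= 22 is p_4/q_4 = 14/11.
The closest fraction with denominator <= 22 is either p_4/q_4 or the intermediate fraction (k*p_4 + p_3)/(k*q_4 + q_3) with the largest k >= 1 whose denominator stays <= 22; these approach x as k grows, and every other convergent or intermediate fraction in range is farther away.
Largest k: floor((22 - q_3)/q_4) = floor((22 - 7)/11) = 1.
That gives (1*14 + 9)/(1*11 + 7) = 23/18.
Compare the errors: |x - 14/11| = |135*11 - 14*106|/(106*11) = 1/1166, and |x - 23/18| = |135*18 - 23*106|/(106*18) = 8/1908.
Cross-multiplying, 1*1908 = 1908 < 9328 = 8*1166, so 1/1166 is smaller: the convergent 14/11 is closer to x than 23/18.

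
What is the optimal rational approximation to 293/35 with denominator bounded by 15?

Expand x = 293/35 as a continued fraction with the Euclidean algorithm:
  293 = 8*35 + 13, so a_0 = 8.
  35 = 2*13 + 9, so a_1 = 2.
  13 = 1*9 + 4, so a_2 = 1.
  9 = 2*4 + 1, so a_3 = 2.
  4 = 4*1 + 0, so a_4 = 4.
so x = [8; 2, 1, 2, 4].
Convergents (p_i = a_i*p_{i-1} + p_{i-2}, q_i = a_i*q_{i-1} + q_{i-2} with p_{-2}=0, p_{-1}=1, q_{-2}=1, q_{-1}=0), until the denominator exceeds 15:
  i=0: a_0=8, p_0 = 8*1 + 0 = 8, q_0 = 8*0 + 1 = 1.
  i=1: a_1=2, p_1 = 2*8 + 1 = 17, q_1 = 2*1 + 0 = 2.
  i=2: a_2=1, p_2 = 1*17 + 8 = 25, q_2 = 1*2 + 1 = 3.
  i=3: a_3=2, p_3 = 2*25 + 17 = 67, q_3 = 2*3 + 2 = 8.
  i=4: a_4=4, p_4 = 4*67 + 25 = 293, q_4 = 4*8 + 3 = 35.
q_4 = 35 > 15, so the last convergent with denominator <= 15 is p_3/q_3 = 67/8.
The closest fraction with denominator <= 15 is either p_3/q_3 or the intermediate fraction (k*p_3 + p_2)/(k*q_3 + q_2) with the largest k >= 1 whose denominator stays <= 15; these approach x as k grows, and every other convergent or intermediate fraction in range is farther away.
Largest k: floor((15 - q_2)/q_3) = floor((15 - 3)/8) = 1.
That gives (1*67 + 25)/(1*8 + 3) = 92/11.
Compare the errors: |x - 67/8| = |293*8 - 67*35|/(35*8) = 1/280, and |x - 92/11| = |293*11 - 92*35|/(35*11) = 3/385.
Cross-multiplying, 1*385 = 385 < 840 = 3*280, so 1/280 is smaller: the convergent 67/8 is closer to x than 92/11.

67/8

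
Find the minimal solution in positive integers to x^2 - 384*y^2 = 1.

(x, y) = (4801, 245)

First expand sqrt(384) as a continued fraction. With x_i = (sqrt(384) + m_i)/d_i and (m_0, d_0) = (0, 1): a_0 = floor(sqrt(384)) = 19, since 19^2 = 361 <= 384 < 400 = 20^2.
Iterate m_{i+1} = d_i*a_i - m_i, d_{i+1} = (384 - m_{i+1}^2)/d_i, a_{i+1} = floor((a_0 + m_{i+1})/d_{i+1}):
  m_1 = 1*19 - 0 = 19, d_1 = (384 - 19^2)/1 = 23/1 = 23, a_1 = floor((19 + 19)/23) = 1.
  m_2 = 23*1 - 19 = 4, d_2 = (384 - 4^2)/23 = 368/23 = 16, a_2 = floor((19 + 4)/16) = 1.
  m_3 = 16*1 - 4 = 12, d_3 = (384 - 12^2)/16 = 240/16 = 15, a_3 = floor((19 + 12)/15) = 2.
  m_4 = 15*2 - 12 = 18, d_4 = (384 - 18^2)/15 = 60/15 = 4, a_4 = floor((19 + 18)/4) = 9.
  m_5 = 4*9 - 18 = 18, d_5 = (384 - 18^2)/4 = 60/4 = 15, a_5 = floor((19 + 18)/15) = 2.
  m_6 = 15*2 - 18 = 12, d_6 = (384 - 12^2)/15 = 240/15 = 16, a_6 = floor((19 + 12)/16) = 1.
  m_7 = 16*1 - 12 = 4, d_7 = (384 - 4^2)/16 = 368/16 = 23, a_7 = floor((19 + 4)/23) = 1.
  m_8 = 23*1 - 4 = 19, d_8 = (384 - 19^2)/23 = 23/23 = 1, a_8 = floor((19 + 19)/1) = 38.
  m_9 = 1*38 - 19 = 19, d_9 = (384 - 19^2)/1 = 23/1 = 23: (m_9, d_9) = (m_1, d_1) = (19, 23), so from here the quotients repeat a_1, ..., a_8; the period length is 8.
So sqrt(384) = [19; (1, 1, 2, 9, 2, 1, 1, 38)] with period length k = 8.
k is even, so the fundamental solution of x^2 - 384y^2 = 1 is (p_{k-1}, q_{k-1}) = (p_7, q_7); compute convergents through index 7.
Convergents (p_i = a_i*p_{i-1} + p_{i-2}, q_i = a_i*q_{i-1} + q_{i-2} with p_{-2}=0, p_{-1}=1, q_{-2}=1, q_{-1}=0):
  i=0: a_0=19, p_0 = 19*1 + 0 = 19, q_0 = 19*0 + 1 = 1.
  i=1: a_1=1, p_1 = 1*19 + 1 = 20, q_1 = 1*1 + 0 = 1.
  i=2: a_2=1, p_2 = 1*20 + 19 = 39, q_2 = 1*1 + 1 = 2.
  i=3: a_3=2, p_3 = 2*39 + 20 = 98, q_3 = 2*2 + 1 = 5.
  i=4: a_4=9, p_4 = 9*98 + 39 = 921, q_4 = 9*5 + 2 = 47.
  i=5: a_5=2, p_5 = 2*921 + 98 = 1940, q_5 = 2*47 + 5 = 99.
  i=6: a_6=1, p_6 = 1*1940 + 921 = 2861, q_6 = 1*99 + 47 = 146.
  i=7: a_7=1, p_7 = 1*2861 + 1940 = 4801, q_7 = 1*146 + 99 = 245.
Check: 4801^2 - 384*245^2 = 23049601 - 23049600 = 1, so (x, y) = (4801, 245) solves the equation, and by the theorem it is the least positive solution.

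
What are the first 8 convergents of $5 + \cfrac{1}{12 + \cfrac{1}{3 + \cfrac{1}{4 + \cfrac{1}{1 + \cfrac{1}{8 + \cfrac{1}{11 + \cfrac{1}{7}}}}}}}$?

Using the convergent recurrence p_i = a_i*p_{i-1} + p_{i-2}, q_i = a_i*q_{i-1} + q_{i-2} with p_{-2}=0, p_{-1}=1, q_{-2}=1, q_{-1}=0:
  i=0: a_0=5, p_0 = 5*1 + 0 = 5, q_0 = 5*0 + 1 = 1.
  i=1: a_1=12, p_1 = 12*5 + 1 = 61, q_1 = 12*1 + 0 = 12.
  i=2: a_2=3, p_2 = 3*61 + 5 = 188, q_2 = 3*12 + 1 = 37.
  i=3: a_3=4, p_3 = 4*188 + 61 = 813, q_3 = 4*37 + 12 = 160.
  i=4: a_4=1, p_4 = 1*813 + 188 = 1001, q_4 = 1*160 + 37 = 197.
  i=5: a_5=8, p_5 = 8*1001 + 813 = 8821, q_5 = 8*197 + 160 = 1736.
  i=6: a_6=11, p_6 = 11*8821 + 1001 = 98032, q_6 = 11*1736 + 197 = 19293.
  i=7: a_7=7, p_7 = 7*98032 + 8821 = 695045, q_7 = 7*19293 + 1736 = 136787.

5/1, 61/12, 188/37, 813/160, 1001/197, 8821/1736, 98032/19293, 695045/136787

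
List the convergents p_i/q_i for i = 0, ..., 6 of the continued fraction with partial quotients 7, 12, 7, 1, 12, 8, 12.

Using the convergent recurrence p_i = a_i*p_{i-1} + p_{i-2}, q_i = a_i*q_{i-1} + q_{i-2} with p_{-2}=0, p_{-1}=1, q_{-2}=1, q_{-1}=0:
  i=0: a_0=7, p_0 = 7*1 + 0 = 7, q_0 = 7*0 + 1 = 1.
  i=1: a_1=12, p_1 = 12*7 + 1 = 85, q_1 = 12*1 + 0 = 12.
  i=2: a_2=7, p_2 = 7*85 + 7 = 602, q_2 = 7*12 + 1 = 85.
  i=3: a_3=1, p_3 = 1*602 + 85 = 687, q_3 = 1*85 + 12 = 97.
  i=4: a_4=12, p_4 = 12*687 + 602 = 8846, q_4 = 12*97 + 85 = 1249.
  i=5: a_5=8, p_5 = 8*8846 + 687 = 71455, q_5 = 8*1249 + 97 = 10089.
  i=6: a_6=12, p_6 = 12*71455 + 8846 = 866306, q_6 = 12*10089 + 1249 = 122317.

7/1, 85/12, 602/85, 687/97, 8846/1249, 71455/10089, 866306/122317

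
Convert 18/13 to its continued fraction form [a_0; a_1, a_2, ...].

[1; 2, 1, 1, 2]

Run the Euclidean algorithm on 18 and 13; the successive quotients are the partial quotients a_0, a_1, ... (each step inverts the fractional part left over by the previous one):
  18 = 1*13 + 5, so a_0 = 1.
  13 = 2*5 + 3, so a_1 = 2.
  5 = 1*3 + 2, so a_2 = 1.
  3 = 1*2 + 1, so a_3 = 1.
  2 = 2*1 + 0, so a_4 = 2.
The remainder reaches 0 after 5 divisions, so the expansion has 5 partial quotients, read off in order.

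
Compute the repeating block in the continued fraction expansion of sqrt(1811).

[42; (1, 1, 3, 1, 41, 1, 3, 1, 1, 84)]

Write x_i = (sqrt(1811) + m_i)/d_i with (m_0, d_0) = (0, 1). a_0 = floor(sqrt(1811)) = 42, since 42^2 = 1764 <= 1811 < 1849 = 43^2.
Iterate m_{i+1} = d_i*a_i - m_i, d_{i+1} = (1811 - m_{i+1}^2)/d_i, a_{i+1} = floor((a_0 + m_{i+1})/d_{i+1}):
  m_1 = 1*42 - 0 = 42, d_1 = (1811 - 42^2)/1 = 47/1 = 47, a_1 = floor((42 + 42)/47) = 1.
  m_2 = 47*1 - 42 = 5, d_2 = (1811 - 5^2)/47 = 1786/47 = 38, a_2 = floor((42 + 5)/38) = 1.
  m_3 = 38*1 - 5 = 33, d_3 = (1811 - 33^2)/38 = 722/38 = 19, a_3 = floor((42 + 33)/19) = 3.
  m_4 = 19*3 - 33 = 24, d_4 = (1811 - 24^2)/19 = 1235/19 = 65, a_4 = floor((42 + 24)/65) = 1.
  m_5 = 65*1 - 24 = 41, d_5 = (1811 - 41^2)/65 = 130/65 = 2, a_5 = floor((42 + 41)/2) = 41.
  m_6 = 2*41 - 41 = 41, d_6 = (1811 - 41^2)/2 = 130/2 = 65, a_6 = floor((42 + 41)/65) = 1.
  m_7 = 65*1 - 41 = 24, d_7 = (1811 - 24^2)/65 = 1235/65 = 19, a_7 = floor((42 + 24)/19) = 3.
  m_8 = 19*3 - 24 = 33, d_8 = (1811 - 33^2)/19 = 722/19 = 38, a_8 = floor((42 + 33)/38) = 1.
  m_9 = 38*1 - 33 = 5, d_9 = (1811 - 5^2)/38 = 1786/38 = 47, a_9 = floor((42 + 5)/47) = 1.
  m_10 = 47*1 - 5 = 42, d_10 = (1811 - 42^2)/47 = 47/47 = 1, a_10 = floor((42 + 42)/1) = 84.
  m_11 = 1*84 - 42 = 42, d_11 = (1811 - 42^2)/1 = 47/1 = 47: (m_11, d_11) = (m_1, d_1) = (42, 47), so from here the quotients repeat a_1, ..., a_10; the period length is 10.
Hence the expansion of sqrt(1811) is a_0 = 42 followed by the repeating block 1, 1, 3, 1, 41, 1, 3, 1, 1, 84 (period 10).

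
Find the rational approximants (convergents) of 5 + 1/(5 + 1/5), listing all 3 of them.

5/1, 26/5, 135/26

Using the convergent recurrence p_i = a_i*p_{i-1} + p_{i-2}, q_i = a_i*q_{i-1} + q_{i-2} with p_{-2}=0, p_{-1}=1, q_{-2}=1, q_{-1}=0:
  i=0: a_0=5, p_0 = 5*1 + 0 = 5, q_0 = 5*0 + 1 = 1.
  i=1: a_1=5, p_1 = 5*5 + 1 = 26, q_1 = 5*1 + 0 = 5.
  i=2: a_2=5, p_2 = 5*26 + 5 = 135, q_2 = 5*5 + 1 = 26.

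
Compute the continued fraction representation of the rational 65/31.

[2; 10, 3]

Run the Euclidean algorithm on 65 and 31; the successive quotients are the partial quotients a_0, a_1, ... (each step inverts the fractional part left over by the previous one):
  65 = 2*31 + 3, so a_0 = 2.
  31 = 10*3 + 1, so a_1 = 10.
  3 = 3*1 + 0, so a_2 = 3.
The remainder reaches 0 after 3 divisions, so the expansion has 3 partial quotients, read off in order.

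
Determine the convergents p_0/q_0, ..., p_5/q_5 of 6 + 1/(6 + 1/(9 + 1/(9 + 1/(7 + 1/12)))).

Using the convergent recurrence p_i = a_i*p_{i-1} + p_{i-2}, q_i = a_i*q_{i-1} + q_{i-2} with p_{-2}=0, p_{-1}=1, q_{-2}=1, q_{-1}=0:
  i=0: a_0=6, p_0 = 6*1 + 0 = 6, q_0 = 6*0 + 1 = 1.
  i=1: a_1=6, p_1 = 6*6 + 1 = 37, q_1 = 6*1 + 0 = 6.
  i=2: a_2=9, p_2 = 9*37 + 6 = 339, q_2 = 9*6 + 1 = 55.
  i=3: a_3=9, p_3 = 9*339 + 37 = 3088, q_3 = 9*55 + 6 = 501.
  i=4: a_4=7, p_4 = 7*3088 + 339 = 21955, q_4 = 7*501 + 55 = 3562.
  i=5: a_5=12, p_5 = 12*21955 + 3088 = 266548, q_5 = 12*3562 + 501 = 43245.

6/1, 37/6, 339/55, 3088/501, 21955/3562, 266548/43245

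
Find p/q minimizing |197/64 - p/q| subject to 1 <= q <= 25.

40/13

Expand x = 197/64 as a continued fraction with the Euclidean algorithm:
  197 = 3*64 + 5, so a_0 = 3.
  64 = 12*5 + 4, so a_1 = 12.
  5 = 1*4 + 1, so a_2 = 1.
  4 = 4*1 + 0, so a_3 = 4.
so x = [3; 12, 1, 4].
Convergents (p_i = a_i*p_{i-1} + p_{i-2}, q_i = a_i*q_{i-1} + q_{i-2} with p_{-2}=0, p_{-1}=1, q_{-2}=1, q_{-1}=0), until the denominator exceeds 25:
  i=0: a_0=3, p_0 = 3*1 + 0 = 3, q_0 = 3*0 + 1 = 1.
  i=1: a_1=12, p_1 = 12*3 + 1 = 37, q_1 = 12*1 + 0 = 12.
  i=2: a_2=1, p_2 = 1*37 + 3 = 40, q_2 = 1*12 + 1 = 13.
  i=3: a_3=4, p_3 = 4*40 + 37 = 197, q_3 = 4*13 + 12 = 64.
q_3 = 64 > 25, so the last convergent with denominator <= 25 is p_2/q_2 = 40/13.
The closest fraction with denominator <= 25 is either p_2/q_2 or the intermediate fraction (k*p_2 + p_1)/(k*q_2 + q_1) with the largest k >= 1 whose denominator stays <= 25; these approach x as k grows, and every other convergent or intermediate fraction in range is farther away.
Largest k: floor((25 - q_1)/q_2) = floor((25 - 12)/13) = 1.
That gives (1*40 + 37)/(1*13 + 12) = 77/25.
Compare the errors: |x - 40/13| = |197*13 - 40*64|/(64*13) = 1/832, and |x - 77/25| = |197*25 - 77*64|/(64*25) = 3/1600.
Cross-multiplying, 1*1600 = 1600 < 2496 = 3*832, so 1/832 is smaller: the convergent 40/13 is closer to x than 77/25.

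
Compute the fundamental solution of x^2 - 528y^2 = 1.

First expand sqrt(528) as a continued fraction. With x_i = (sqrt(528) + m_i)/d_i and (m_0, d_0) = (0, 1): a_0 = floor(sqrt(528)) = 22, since 22^2 = 484 <= 528 < 529 = 23^2.
Iterate m_{i+1} = d_i*a_i - m_i, d_{i+1} = (528 - m_{i+1}^2)/d_i, a_{i+1} = floor((a_0 + m_{i+1})/d_{i+1}):
  m_1 = 1*22 - 0 = 22, d_1 = (528 - 22^2)/1 = 44/1 = 44, a_1 = floor((22 + 22)/44) = 1.
  m_2 = 44*1 - 22 = 22, d_2 = (528 - 22^2)/44 = 44/44 = 1, a_2 = floor((22 + 22)/1) = 44.
  m_3 = 1*44 - 22 = 22, d_3 = (528 - 22^2)/1 = 44/1 = 44: (m_3, d_3) = (m_1, d_1) = (22, 44), so from here the quotients repeat a_1, a_2; the period length is 2.
So sqrt(528) = [22; (1, 44)] with period length k = 2.
k is even, so the fundamental solution of x^2 - 528y^2 = 1 is (p_{k-1}, q_{k-1}) = (p_1, q_1); compute convergents through index 1.
Convergents (p_i = a_i*p_{i-1} + p_{i-2}, q_i = a_i*q_{i-1} + q_{i-2} with p_{-2}=0, p_{-1}=1, q_{-2}=1, q_{-1}=0):
  i=0: a_0=22, p_0 = 22*1 + 0 = 22, q_0 = 22*0 + 1 = 1.
  i=1: a_1=1, p_1 = 1*22 + 1 = 23, q_1 = 1*1 + 0 = 1.
Check: 23^2 - 528*1^2 = 529 - 528 = 1, so (x, y) = (23, 1) solves the equation, and by the theorem it is the least positive solution.

(x, y) = (23, 1)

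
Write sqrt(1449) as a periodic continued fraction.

[38; (15, 4, 1, 2, 4, 8, 4, 2, 1, 4, 15, 76)]

Write x_i = (sqrt(1449) + m_i)/d_i with (m_0, d_0) = (0, 1). a_0 = floor(sqrt(1449)) = 38, since 38^2 = 1444 <= 1449 < 1521 = 39^2.
Iterate m_{i+1} = d_i*a_i - m_i, d_{i+1} = (1449 - m_{i+1}^2)/d_i, a_{i+1} = floor((a_0 + m_{i+1})/d_{i+1}):
  m_1 = 1*38 - 0 = 38, d_1 = (1449 - 38^2)/1 = 5/1 = 5, a_1 = floor((38 + 38)/5) = 15.
  m_2 = 5*15 - 38 = 37, d_2 = (1449 - 37^2)/5 = 80/5 = 16, a_2 = floor((38 + 37)/16) = 4.
  m_3 = 16*4 - 37 = 27, d_3 = (1449 - 27^2)/16 = 720/16 = 45, a_3 = floor((38 + 27)/45) = 1.
  m_4 = 45*1 - 27 = 18, d_4 = (1449 - 18^2)/45 = 1125/45 = 25, a_4 = floor((38 + 18)/25) = 2.
  m_5 = 25*2 - 18 = 32, d_5 = (1449 - 32^2)/25 = 425/25 = 17, a_5 = floor((38 + 32)/17) = 4.
  m_6 = 17*4 - 32 = 36, d_6 = (1449 - 36^2)/17 = 153/17 = 9, a_6 = floor((38 + 36)/9) = 8.
  m_7 = 9*8 - 36 = 36, d_7 = (1449 - 36^2)/9 = 153/9 = 17, a_7 = floor((38 + 36)/17) = 4.
  m_8 = 17*4 - 36 = 32, d_8 = (1449 - 32^2)/17 = 425/17 = 25, a_8 = floor((38 + 32)/25) = 2.
  m_9 = 25*2 - 32 = 18, d_9 = (1449 - 18^2)/25 = 1125/25 = 45, a_9 = floor((38 + 18)/45) = 1.
  m_10 = 45*1 - 18 = 27, d_10 = (1449 - 27^2)/45 = 720/45 = 16, a_10 = floor((38 + 27)/16) = 4.
  m_11 = 16*4 - 27 = 37, d_11 = (1449 - 37^2)/16 = 80/16 = 5, a_11 = floor((38 + 37)/5) = 15.
  m_12 = 5*15 - 37 = 38, d_12 = (1449 - 38^2)/5 = 5/5 = 1, a_12 = floor((38 + 38)/1) = 76.
  m_13 = 1*76 - 38 = 38, d_13 = (1449 - 38^2)/1 = 5/1 = 5: (m_13, d_13) = (m_1, d_1) = (38, 5), so from here the quotients repeat a_1, ..., a_12; the period length is 12.
Hence the expansion of sqrt(1449) is a_0 = 38 followed by the repeating block 15, 4, 1, 2, 4, 8, 4, 2, 1, 4, 15, 76 (period 12).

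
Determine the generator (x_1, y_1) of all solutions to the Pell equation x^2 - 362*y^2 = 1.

(x, y) = (723, 38)

First expand sqrt(362) as a continued fraction. With x_i = (sqrt(362) + m_i)/d_i and (m_0, d_0) = (0, 1): a_0 = floor(sqrt(362)) = 19, since 19^2 = 361 <= 362 < 400 = 20^2.
Iterate m_{i+1} = d_i*a_i - m_i, d_{i+1} = (362 - m_{i+1}^2)/d_i, a_{i+1} = floor((a_0 + m_{i+1})/d_{i+1}):
  m_1 = 1*19 - 0 = 19, d_1 = (362 - 19^2)/1 = 1/1 = 1, a_1 = floor((19 + 19)/1) = 38.
  m_2 = 1*38 - 19 = 19, d_2 = (362 - 19^2)/1 = 1/1 = 1: (m_2, d_2) = (m_1, d_1) = (19, 1), so from here the quotient a_1 repeats; the period length is 1.
So sqrt(362) = [19; (38)] with period length k = 1.
k is odd, so (p_{k-1}, q_{k-1}) only solves x^2 - 362y^2 = -1 and the fundamental solution of x^2 - 362y^2 = 1 is (p_{2k-1}, q_{2k-1}) = (p_1, q_1); compute convergents through index 1, running through the period twice.
Convergents (p_i = a_i*p_{i-1} + p_{i-2}, q_i = a_i*q_{i-1} + q_{i-2} with p_{-2}=0, p_{-1}=1, q_{-2}=1, q_{-1}=0):
  i=0: a_0=19, p_0 = 19*1 + 0 = 19, q_0 = 19*0 + 1 = 1.
  i=1: a_1=38, p_1 = 38*19 + 1 = 723, q_1 = 38*1 + 0 = 38.
Indeed p_0^2 - 362*q_0^2 = 361 - 362 = -1, not +1.
Check: 723^2 - 362*38^2 = 522729 - 522728 = 1, so (x, y) = (723, 38) solves the equation, and by the theorem it is the least positive solution.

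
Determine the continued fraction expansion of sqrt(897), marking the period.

[29; (1, 18, 1, 58)]

Write x_i = (sqrt(897) + m_i)/d_i with (m_0, d_0) = (0, 1). a_0 = floor(sqrt(897)) = 29, since 29^2 = 841 <= 897 < 900 = 30^2.
Iterate m_{i+1} = d_i*a_i - m_i, d_{i+1} = (897 - m_{i+1}^2)/d_i, a_{i+1} = floor((a_0 + m_{i+1})/d_{i+1}):
  m_1 = 1*29 - 0 = 29, d_1 = (897 - 29^2)/1 = 56/1 = 56, a_1 = floor((29 + 29)/56) = 1.
  m_2 = 56*1 - 29 = 27, d_2 = (897 - 27^2)/56 = 168/56 = 3, a_2 = floor((29 + 27)/3) = 18.
  m_3 = 3*18 - 27 = 27, d_3 = (897 - 27^2)/3 = 168/3 = 56, a_3 = floor((29 + 27)/56) = 1.
  m_4 = 56*1 - 27 = 29, d_4 = (897 - 29^2)/56 = 56/56 = 1, a_4 = floor((29 + 29)/1) = 58.
  m_5 = 1*58 - 29 = 29, d_5 = (897 - 29^2)/1 = 56/1 = 56: (m_5, d_5) = (m_1, d_1) = (29, 56), so from here the quotients repeat a_1, ..., a_4; the period length is 4.
Hence the expansion of sqrt(897) is a_0 = 29 followed by the repeating block 1, 18, 1, 58 (period 4).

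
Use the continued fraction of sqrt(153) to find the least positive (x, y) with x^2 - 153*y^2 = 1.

(x, y) = (2177, 176)

First expand sqrt(153) as a continued fraction. With x_i = (sqrt(153) + m_i)/d_i and (m_0, d_0) = (0, 1): a_0 = floor(sqrt(153)) = 12, since 12^2 = 144 <= 153 < 169 = 13^2.
Iterate m_{i+1} = d_i*a_i - m_i, d_{i+1} = (153 - m_{i+1}^2)/d_i, a_{i+1} = floor((a_0 + m_{i+1})/d_{i+1}):
  m_1 = 1*12 - 0 = 12, d_1 = (153 - 12^2)/1 = 9/1 = 9, a_1 = floor((12 + 12)/9) = 2.
  m_2 = 9*2 - 12 = 6, d_2 = (153 - 6^2)/9 = 117/9 = 13, a_2 = floor((12 + 6)/13) = 1.
  m_3 = 13*1 - 6 = 7, d_3 = (153 - 7^2)/13 = 104/13 = 8, a_3 = floor((12 + 7)/8) = 2.
  m_4 = 8*2 - 7 = 9, d_4 = (153 - 9^2)/8 = 72/8 = 9, a_4 = floor((12 + 9)/9) = 2.
  m_5 = 9*2 - 9 = 9, d_5 = (153 - 9^2)/9 = 72/9 = 8, a_5 = floor((12 + 9)/8) = 2.
  m_6 = 8*2 - 9 = 7, d_6 = (153 - 7^2)/8 = 104/8 = 13, a_6 = floor((12 + 7)/13) = 1.
  m_7 = 13*1 - 7 = 6, d_7 = (153 - 6^2)/13 = 117/13 = 9, a_7 = floor((12 + 6)/9) = 2.
  m_8 = 9*2 - 6 = 12, d_8 = (153 - 12^2)/9 = 9/9 = 1, a_8 = floor((12 + 12)/1) = 24.
  m_9 = 1*24 - 12 = 12, d_9 = (153 - 12^2)/1 = 9/1 = 9: (m_9, d_9) = (m_1, d_1) = (12, 9), so from here the quotients repeat a_1, ..., a_8; the period length is 8.
So sqrt(153) = [12; (2, 1, 2, 2, 2, 1, 2, 24)] with period length k = 8.
k is even, so the fundamental solution of x^2 - 153y^2 = 1 is (p_{k-1}, q_{k-1}) = (p_7, q_7); compute convergents through index 7.
Convergents (p_i = a_i*p_{i-1} + p_{i-2}, q_i = a_i*q_{i-1} + q_{i-2} with p_{-2}=0, p_{-1}=1, q_{-2}=1, q_{-1}=0):
  i=0: a_0=12, p_0 = 12*1 + 0 = 12, q_0 = 12*0 + 1 = 1.
  i=1: a_1=2, p_1 = 2*12 + 1 = 25, q_1 = 2*1 + 0 = 2.
  i=2: a_2=1, p_2 = 1*25 + 12 = 37, q_2 = 1*2 + 1 = 3.
  i=3: a_3=2, p_3 = 2*37 + 25 = 99, q_3 = 2*3 + 2 = 8.
  i=4: a_4=2, p_4 = 2*99 + 37 = 235, q_4 = 2*8 + 3 = 19.
  i=5: a_5=2, p_5 = 2*235 + 99 = 569, q_5 = 2*19 + 8 = 46.
  i=6: a_6=1, p_6 = 1*569 + 235 = 804, q_6 = 1*46 + 19 = 65.
  i=7: a_7=2, p_7 = 2*804 + 569 = 2177, q_7 = 2*65 + 46 = 176.
Check: 2177^2 - 153*176^2 = 4739329 - 4739328 = 1, so (x, y) = (2177, 176) solves the equation, and by the theorem it is the least positive solution.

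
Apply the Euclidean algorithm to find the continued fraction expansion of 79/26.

Run the Euclidean algorithm on 79 and 26; the successive quotients are the partial quotients a_0, a_1, ... (each step inverts the fractional part left over by the previous one):
  79 = 3*26 + 1, so a_0 = 3.
  26 = 26*1 + 0, so a_1 = 26.
The remainder reaches 0 after 2 divisions, so the expansion has 2 partial quotients, read off in order.

[3; 26]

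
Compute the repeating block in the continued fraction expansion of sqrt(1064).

Write x_i = (sqrt(1064) + m_i)/d_i with (m_0, d_0) = (0, 1). a_0 = floor(sqrt(1064)) = 32, since 32^2 = 1024 <= 1064 < 1089 = 33^2.
Iterate m_{i+1} = d_i*a_i - m_i, d_{i+1} = (1064 - m_{i+1}^2)/d_i, a_{i+1} = floor((a_0 + m_{i+1})/d_{i+1}):
  m_1 = 1*32 - 0 = 32, d_1 = (1064 - 32^2)/1 = 40/1 = 40, a_1 = floor((32 + 32)/40) = 1.
  m_2 = 40*1 - 32 = 8, d_2 = (1064 - 8^2)/40 = 1000/40 = 25, a_2 = floor((32 + 8)/25) = 1.
  m_3 = 25*1 - 8 = 17, d_3 = (1064 - 17^2)/25 = 775/25 = 31, a_3 = floor((32 + 17)/31) = 1.
  m_4 = 31*1 - 17 = 14, d_4 = (1064 - 14^2)/31 = 868/31 = 28, a_4 = floor((32 + 14)/28) = 1.
  m_5 = 28*1 - 14 = 14, d_5 = (1064 - 14^2)/28 = 868/28 = 31, a_5 = floor((32 + 14)/31) = 1.
  m_6 = 31*1 - 14 = 17, d_6 = (1064 - 17^2)/31 = 775/31 = 25, a_6 = floor((32 + 17)/25) = 1.
  m_7 = 25*1 - 17 = 8, d_7 = (1064 - 8^2)/25 = 1000/25 = 40, a_7 = floor((32 + 8)/40) = 1.
  m_8 = 40*1 - 8 = 32, d_8 = (1064 - 32^2)/40 = 40/40 = 1, a_8 = floor((32 + 32)/1) = 64.
  m_9 = 1*64 - 32 = 32, d_9 = (1064 - 32^2)/1 = 40/1 = 40: (m_9, d_9) = (m_1, d_1) = (32, 40), so from here the quotients repeat a_1, ..., a_8; the period length is 8.
Hence the expansion of sqrt(1064) is a_0 = 32 followed by the repeating block 1, 1, 1, 1, 1, 1, 1, 64 (period 8).

[32; (1, 1, 1, 1, 1, 1, 1, 64)]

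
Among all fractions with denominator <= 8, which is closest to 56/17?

23/7

Expand x = 56/17 as a continued fraction with the Euclidean algorithm:
  56 = 3*17 + 5, so a_0 = 3.
  17 = 3*5 + 2, so a_1 = 3.
  5 = 2*2 + 1, so a_2 = 2.
  2 = 2*1 + 0, so a_3 = 2.
so x = [3; 3, 2, 2].
Convergents (p_i = a_i*p_{i-1} + p_{i-2}, q_i = a_i*q_{i-1} + q_{i-2} with p_{-2}=0, p_{-1}=1, q_{-2}=1, q_{-1}=0), until the denominator exceeds 8:
  i=0: a_0=3, p_0 = 3*1 + 0 = 3, q_0 = 3*0 + 1 = 1.
  i=1: a_1=3, p_1 = 3*3 + 1 = 10, q_1 = 3*1 + 0 = 3.
  i=2: a_2=2, p_2 = 2*10 + 3 = 23, q_2 = 2*3 + 1 = 7.
  i=3: a_3=2, p_3 = 2*23 + 10 = 56, q_3 = 2*7 + 3 = 17.
q_3 = 17 > 8, so the last convergent with denominator <= 8 is p_2/q_2 = 23/7.
The closest fraction with denominator <= 8 is either p_2/q_2 or the intermediate fraction (k*p_2 + p_1)/(k*q_2 + q_1) with the largest k >= 1 whose denominator stays <= 8; these approach x as k grows, and every other convergent or intermediate fraction in range is farther away.
Largest k: floor((8 - q_1)/q_2) = floor((8 - 3)/7) = 0.
Since k = 0, no intermediate fraction beyond p_2/q_2 has denominator <= 8, so the convergent 23/7 is the closest (its error is |56*7 - 23*17|/(17*7) = 1/119).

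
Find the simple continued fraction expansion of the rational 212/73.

Run the Euclidean algorithm on 212 and 73; the successive quotients are the partial quotients a_0, a_1, ... (each step inverts the fractional part left over by the previous one):
  212 = 2*73 + 66, so a_0 = 2.
  73 = 1*66 + 7, so a_1 = 1.
  66 = 9*7 + 3, so a_2 = 9.
  7 = 2*3 + 1, so a_3 = 2.
  3 = 3*1 + 0, so a_4 = 3.
The remainder reaches 0 after 5 divisions, so the expansion has 5 partial quotients, read off in order.

[2; 1, 9, 2, 3]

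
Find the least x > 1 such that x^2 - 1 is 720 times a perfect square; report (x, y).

(x, y) = (161, 6)

First expand sqrt(720) as a continued fraction. With x_i = (sqrt(720) + m_i)/d_i and (m_0, d_0) = (0, 1): a_0 = floor(sqrt(720)) = 26, since 26^2 = 676 <= 720 < 729 = 27^2.
Iterate m_{i+1} = d_i*a_i - m_i, d_{i+1} = (720 - m_{i+1}^2)/d_i, a_{i+1} = floor((a_0 + m_{i+1})/d_{i+1}):
  m_1 = 1*26 - 0 = 26, d_1 = (720 - 26^2)/1 = 44/1 = 44, a_1 = floor((26 + 26)/44) = 1.
  m_2 = 44*1 - 26 = 18, d_2 = (720 - 18^2)/44 = 396/44 = 9, a_2 = floor((26 + 18)/9) = 4.
  m_3 = 9*4 - 18 = 18, d_3 = (720 - 18^2)/9 = 396/9 = 44, a_3 = floor((26 + 18)/44) = 1.
  m_4 = 44*1 - 18 = 26, d_4 = (720 - 26^2)/44 = 44/44 = 1, a_4 = floor((26 + 26)/1) = 52.
  m_5 = 1*52 - 26 = 26, d_5 = (720 - 26^2)/1 = 44/1 = 44: (m_5, d_5) = (m_1, d_1) = (26, 44), so from here the quotients repeat a_1, ..., a_4; the period length is 4.
So sqrt(720) = [26; (1, 4, 1, 52)] with period length k = 4.
k is even, so the fundamental solution of x^2 - 720y^2 = 1 is (p_{k-1}, q_{k-1}) = (p_3, q_3); compute convergents through index 3.
Convergents (p_i = a_i*p_{i-1} + p_{i-2}, q_i = a_i*q_{i-1} + q_{i-2} with p_{-2}=0, p_{-1}=1, q_{-2}=1, q_{-1}=0):
  i=0: a_0=26, p_0 = 26*1 + 0 = 26, q_0 = 26*0 + 1 = 1.
  i=1: a_1=1, p_1 = 1*26 + 1 = 27, q_1 = 1*1 + 0 = 1.
  i=2: a_2=4, p_2 = 4*27 + 26 = 134, q_2 = 4*1 + 1 = 5.
  i=3: a_3=1, p_3 = 1*134 + 27 = 161, q_3 = 1*5 + 1 = 6.
Check: 161^2 - 720*6^2 = 25921 - 25920 = 1, so (x, y) = (161, 6) solves the equation, and by the theorem it is the least positive solution.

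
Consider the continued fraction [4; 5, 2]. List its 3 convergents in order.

Using the convergent recurrence p_i = a_i*p_{i-1} + p_{i-2}, q_i = a_i*q_{i-1} + q_{i-2} with p_{-2}=0, p_{-1}=1, q_{-2}=1, q_{-1}=0:
  i=0: a_0=4, p_0 = 4*1 + 0 = 4, q_0 = 4*0 + 1 = 1.
  i=1: a_1=5, p_1 = 5*4 + 1 = 21, q_1 = 5*1 + 0 = 5.
  i=2: a_2=2, p_2 = 2*21 + 4 = 46, q_2 = 2*5 + 1 = 11.

4/1, 21/5, 46/11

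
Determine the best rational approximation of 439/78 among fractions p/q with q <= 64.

242/43

Expand x = 439/78 as a continued fraction with the Euclidean algorithm:
  439 = 5*78 + 49, so a_0 = 5.
  78 = 1*49 + 29, so a_1 = 1.
  49 = 1*29 + 20, so a_2 = 1.
  29 = 1*20 + 9, so a_3 = 1.
  20 = 2*9 + 2, so a_4 = 2.
  9 = 4*2 + 1, so a_5 = 4.
  2 = 2*1 + 0, so a_6 = 2.
so x = [5; 1, 1, 1, 2, 4, 2].
Convergents (p_i = a_i*p_{i-1} + p_{i-2}, q_i = a_i*q_{i-1} + q_{i-2} with p_{-2}=0, p_{-1}=1, q_{-2}=1, q_{-1}=0), until the denominator exceeds 64:
  i=0: a_0=5, p_0 = 5*1 + 0 = 5, q_0 = 5*0 + 1 = 1.
  i=1: a_1=1, p_1 = 1*5 + 1 = 6, q_1 = 1*1 + 0 = 1.
  i=2: a_2=1, p_2 = 1*6 + 5 = 11, q_2 = 1*1 + 1 = 2.
  i=3: a_3=1, p_3 = 1*11 + 6 = 17, q_3 = 1*2 + 1 = 3.
  i=4: a_4=2, p_4 = 2*17 + 11 = 45, q_4 = 2*3 + 2 = 8.
  i=5: a_5=4, p_5 = 4*45 + 17 = 197, q_5 = 4*8 + 3 = 35.
  i=6: a_6=2, p_6 = 2*197 + 45 = 439, q_6 = 2*35 + 8 = 78.
q_6 = 78 > 64, so the last convergent with denominator <= 64 is p_5/q_5 = 197/35.
The closest fraction with denominator <= 64 is either p_5/q_5 or the intermediate fraction (k*p_5 + p_4)/(k*q_5 + q_4) with the largest k >= 1 whose denominator stays <= 64; these approach x as k grows, and every other convergent or intermediate fraction in range is farther away.
Largest k: floor((64 - q_4)/q_5) = floor((64 - 8)/35) = 1.
That gives (1*197 + 45)/(1*35 + 8) = 242/43.
Compare the errors: |x - 197/35| = |439*35 - 197*78|/(78*35) = 1/2730, and |x - 242/43| = |439*43 - 242*78|/(78*43) = 1/3354.
Cross-multiplying, 1*2730 = 2730 < 3354 = 1*3354, so 1/3354 is smaller: the intermediate fraction 242/43 is closer to x than 197/35.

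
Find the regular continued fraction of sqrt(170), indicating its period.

[13; (26)]

Write x_i = (sqrt(170) + m_i)/d_i with (m_0, d_0) = (0, 1). a_0 = floor(sqrt(170)) = 13, since 13^2 = 169 <= 170 < 196 = 14^2.
Iterate m_{i+1} = d_i*a_i - m_i, d_{i+1} = (170 - m_{i+1}^2)/d_i, a_{i+1} = floor((a_0 + m_{i+1})/d_{i+1}):
  m_1 = 1*13 - 0 = 13, d_1 = (170 - 13^2)/1 = 1/1 = 1, a_1 = floor((13 + 13)/1) = 26.
  m_2 = 1*26 - 13 = 13, d_2 = (170 - 13^2)/1 = 1/1 = 1: (m_2, d_2) = (m_1, d_1) = (13, 1), so from here the quotient a_1 repeats; the period length is 1.
Hence the expansion of sqrt(170) is a_0 = 13 followed by the repeating block 26 (period 1).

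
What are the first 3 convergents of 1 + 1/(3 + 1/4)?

Using the convergent recurrence p_i = a_i*p_{i-1} + p_{i-2}, q_i = a_i*q_{i-1} + q_{i-2} with p_{-2}=0, p_{-1}=1, q_{-2}=1, q_{-1}=0:
  i=0: a_0=1, p_0 = 1*1 + 0 = 1, q_0 = 1*0 + 1 = 1.
  i=1: a_1=3, p_1 = 3*1 + 1 = 4, q_1 = 3*1 + 0 = 3.
  i=2: a_2=4, p_2 = 4*4 + 1 = 17, q_2 = 4*3 + 1 = 13.

1/1, 4/3, 17/13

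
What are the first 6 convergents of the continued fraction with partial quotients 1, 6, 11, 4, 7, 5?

Using the convergent recurrence p_i = a_i*p_{i-1} + p_{i-2}, q_i = a_i*q_{i-1} + q_{i-2} with p_{-2}=0, p_{-1}=1, q_{-2}=1, q_{-1}=0:
  i=0: a_0=1, p_0 = 1*1 + 0 = 1, q_0 = 1*0 + 1 = 1.
  i=1: a_1=6, p_1 = 6*1 + 1 = 7, q_1 = 6*1 + 0 = 6.
  i=2: a_2=11, p_2 = 11*7 + 1 = 78, q_2 = 11*6 + 1 = 67.
  i=3: a_3=4, p_3 = 4*78 + 7 = 319, q_3 = 4*67 + 6 = 274.
  i=4: a_4=7, p_4 = 7*319 + 78 = 2311, q_4 = 7*274 + 67 = 1985.
  i=5: a_5=5, p_5 = 5*2311 + 319 = 11874, q_5 = 5*1985 + 274 = 10199.

1/1, 7/6, 78/67, 319/274, 2311/1985, 11874/10199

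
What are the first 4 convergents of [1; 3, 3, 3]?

1/1, 4/3, 13/10, 43/33

Using the convergent recurrence p_i = a_i*p_{i-1} + p_{i-2}, q_i = a_i*q_{i-1} + q_{i-2} with p_{-2}=0, p_{-1}=1, q_{-2}=1, q_{-1}=0:
  i=0: a_0=1, p_0 = 1*1 + 0 = 1, q_0 = 1*0 + 1 = 1.
  i=1: a_1=3, p_1 = 3*1 + 1 = 4, q_1 = 3*1 + 0 = 3.
  i=2: a_2=3, p_2 = 3*4 + 1 = 13, q_2 = 3*3 + 1 = 10.
  i=3: a_3=3, p_3 = 3*13 + 4 = 43, q_3 = 3*10 + 3 = 33.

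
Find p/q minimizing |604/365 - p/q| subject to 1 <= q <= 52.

48/29

Expand x = 604/365 as a continued fraction with the Euclidean algorithm:
  604 = 1*365 + 239, so a_0 = 1.
  365 = 1*239 + 126, so a_1 = 1.
  239 = 1*126 + 113, so a_2 = 1.
  126 = 1*113 + 13, so a_3 = 1.
  113 = 8*13 + 9, so a_4 = 8.
  13 = 1*9 + 4, so a_5 = 1.
  9 = 2*4 + 1, so a_6 = 2.
  4 = 4*1 + 0, so a_7 = 4.
so x = [1; 1, 1, 1, 8, 1, 2, 4].
Convergents (p_i = a_i*p_{i-1} + p_{i-2}, q_i = a_i*q_{i-1} + q_{i-2} with p_{-2}=0, p_{-1}=1, q_{-2}=1, q_{-1}=0), until the denominator exceeds 52:
  i=0: a_0=1, p_0 = 1*1 + 0 = 1, q_0 = 1*0 + 1 = 1.
  i=1: a_1=1, p_1 = 1*1 + 1 = 2, q_1 = 1*1 + 0 = 1.
  i=2: a_2=1, p_2 = 1*2 + 1 = 3, q_2 = 1*1 + 1 = 2.
  i=3: a_3=1, p_3 = 1*3 + 2 = 5, q_3 = 1*2 + 1 = 3.
  i=4: a_4=8, p_4 = 8*5 + 3 = 43, q_4 = 8*3 + 2 = 26.
  i=5: a_5=1, p_5 = 1*43 + 5 = 48, q_5 = 1*26 + 3 = 29.
  i=6: a_6=2, p_6 = 2*48 + 43 = 139, q_6 = 2*29 + 26 = 84.
q_6 = 84 > 52, so the last convergent with denominator <= 52 is p_5/q_5 = 48/29.
The closest fraction with denominator <= 52 is either p_5/q_5 or the intermediate fraction (k*p_5 + p_4)/(k*q_5 + q_4) with the largest k >= 1 whose denominator stays <= 52; these approach x as k grows, and every other convergent or intermediate fraction in range is farther away.
Largest k: floor((52 - q_4)/q_5) = floor((52 - 26)/29) = 0.
Since k = 0, no intermediate fraction beyond p_5/q_5 has denominator <= 52, so the convergent 48/29 is the closest (its error is |604*29 - 48*365|/(365*29) = 4/10585).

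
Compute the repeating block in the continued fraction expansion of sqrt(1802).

Write x_i = (sqrt(1802) + m_i)/d_i with (m_0, d_0) = (0, 1). a_0 = floor(sqrt(1802)) = 42, since 42^2 = 1764 <= 1802 < 1849 = 43^2.
Iterate m_{i+1} = d_i*a_i - m_i, d_{i+1} = (1802 - m_{i+1}^2)/d_i, a_{i+1} = floor((a_0 + m_{i+1})/d_{i+1}):
  m_1 = 1*42 - 0 = 42, d_1 = (1802 - 42^2)/1 = 38/1 = 38, a_1 = floor((42 + 42)/38) = 2.
  m_2 = 38*2 - 42 = 34, d_2 = (1802 - 34^2)/38 = 646/38 = 17, a_2 = floor((42 + 34)/17) = 4.
  m_3 = 17*4 - 34 = 34, d_3 = (1802 - 34^2)/17 = 646/17 = 38, a_3 = floor((42 + 34)/38) = 2.
  m_4 = 38*2 - 34 = 42, d_4 = (1802 - 42^2)/38 = 38/38 = 1, a_4 = floor((42 + 42)/1) = 84.
  m_5 = 1*84 - 42 = 42, d_5 = (1802 - 42^2)/1 = 38/1 = 38: (m_5, d_5) = (m_1, d_1) = (42, 38), so from here the quotients repeat a_1, ..., a_4; the period length is 4.
Hence the expansion of sqrt(1802) is a_0 = 42 followed by the repeating block 2, 4, 2, 84 (period 4).

[42; (2, 4, 2, 84)]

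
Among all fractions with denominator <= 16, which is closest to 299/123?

Expand x = 299/123 as a continued fraction with the Euclidean algorithm:
  299 = 2*123 + 53, so a_0 = 2.
  123 = 2*53 + 17, so a_1 = 2.
  53 = 3*17 + 2, so a_2 = 3.
  17 = 8*2 + 1, so a_3 = 8.
  2 = 2*1 + 0, so a_4 = 2.
so x = [2; 2, 3, 8, 2].
Convergents (p_i = a_i*p_{i-1} + p_{i-2}, q_i = a_i*q_{i-1} + q_{i-2} with p_{-2}=0, p_{-1}=1, q_{-2}=1, q_{-1}=0), until the denominator exceeds 16:
  i=0: a_0=2, p_0 = 2*1 + 0 = 2, q_0 = 2*0 + 1 = 1.
  i=1: a_1=2, p_1 = 2*2 + 1 = 5, q_1 = 2*1 + 0 = 2.
  i=2: a_2=3, p_2 = 3*5 + 2 = 17, q_2 = 3*2 + 1 = 7.
  i=3: a_3=8, p_3 = 8*17 + 5 = 141, q_3 = 8*7 + 2 = 58.
q_3 = 58 > 16, so the last convergent with denominator <= 16 is p_2/q_2 = 17/7.
The closest fraction with denominator <= 16 is either p_2/q_2 or the intermediate fraction (k*p_2 + p_1)/(k*q_2 + q_1) with the largest k >= 1 whose denominator stays <= 16; these approach x as k grows, and every other convergent or intermediate fraction in range is farther away.
Largest k: floor((16 - q_1)/q_2) = floor((16 - 2)/7) = 2.
That gives (2*17 + 5)/(2*7 + 2) = 39/16.
Compare the errors: |x - 17/7| = |299*7 - 17*123|/(123*7) = 2/861, and |x - 39/16| = |299*16 - 39*123|/(123*16) = 13/1968.
Cross-multiplying, 2*1968 = 3936 < 11193 = 13*861, so 2/861 is smaller: the convergent 17/7 is closer to x than 39/16.

17/7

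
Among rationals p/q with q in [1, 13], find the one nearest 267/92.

Expand x = 267/92 as a continued fraction with the Euclidean algorithm:
  267 = 2*92 + 83, so a_0 = 2.
  92 = 1*83 + 9, so a_1 = 1.
  83 = 9*9 + 2, so a_2 = 9.
  9 = 4*2 + 1, so a_3 = 4.
  2 = 2*1 + 0, so a_4 = 2.
so x = [2; 1, 9, 4, 2].
Convergents (p_i = a_i*p_{i-1} + p_{i-2}, q_i = a_i*q_{i-1} + q_{i-2} with p_{-2}=0, p_{-1}=1, q_{-2}=1, q_{-1}=0), until the denominator exceeds 13:
  i=0: a_0=2, p_0 = 2*1 + 0 = 2, q_0 = 2*0 + 1 = 1.
  i=1: a_1=1, p_1 = 1*2 + 1 = 3, q_1 = 1*1 + 0 = 1.
  i=2: a_2=9, p_2 = 9*3 + 2 = 29, q_2 = 9*1 + 1 = 10.
  i=3: a_3=4, p_3 = 4*29 + 3 = 119, q_3 = 4*10 + 1 = 41.
q_3 = 41 > 13, so the last convergent with denominator <= 13 is p_2/q_2 = 29/10.
The closest fraction with denominator <= 13 is either p_2/q_2 or the intermediate fraction (k*p_2 + p_1)/(k*q_2 + q_1) with the largest k >= 1 whose denominator stays <= 13; these approach x as k grows, and every other convergent or intermediate fraction in range is farther away.
Largest k: floor((13 - q_1)/q_2) = floor((13 - 1)/10) = 1.
That gives (1*29 + 3)/(1*10 + 1) = 32/11.
Compare the errors: |x - 29/10| = |267*10 - 29*92|/(92*10) = 2/920, and |x - 32/11| = |267*11 - 32*92|/(92*11) = 7/1012.
Cross-multiplying, 2*1012 = 2024 < 6440 = 7*920, so 2/920 is smaller: the convergent 29/10 is closer to x than 32/11.

29/10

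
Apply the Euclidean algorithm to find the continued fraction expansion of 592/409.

[1; 2, 4, 3, 1, 10]

Run the Euclidean algorithm on 592 and 409; the successive quotients are the partial quotients a_0, a_1, ... (each step inverts the fractional part left over by the previous one):
  592 = 1*409 + 183, so a_0 = 1.
  409 = 2*183 + 43, so a_1 = 2.
  183 = 4*43 + 11, so a_2 = 4.
  43 = 3*11 + 10, so a_3 = 3.
  11 = 1*10 + 1, so a_4 = 1.
  10 = 10*1 + 0, so a_5 = 10.
The remainder reaches 0 after 6 divisions, so the expansion has 6 partial quotients, read off in order.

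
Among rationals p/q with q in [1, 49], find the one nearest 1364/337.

Expand x = 1364/337 as a continued fraction with the Euclidean algorithm:
  1364 = 4*337 + 16, so a_0 = 4.
  337 = 21*16 + 1, so a_1 = 21.
  16 = 16*1 + 0, so a_2 = 16.
so x = [4; 21, 16].
Convergents (p_i = a_i*p_{i-1} + p_{i-2}, q_i = a_i*q_{i-1} + q_{i-2} with p_{-2}=0, p_{-1}=1, q_{-2}=1, q_{-1}=0), until the denominator exceeds 49:
  i=0: a_0=4, p_0 = 4*1 + 0 = 4, q_0 = 4*0 + 1 = 1.
  i=1: a_1=21, p_1 = 21*4 + 1 = 85, q_1 = 21*1 + 0 = 21.
  i=2: a_2=16, p_2 = 16*85 + 4 = 1364, q_2 = 16*21 + 1 = 337.
q_2 = 337 > 49, so the last convergent with denominator <= 49 is p_1/q_1 = 85/21.
The closest fraction with denominator <= 49 is either p_1/q_1 or the intermediate fraction (k*p_1 + p_0)/(k*q_1 + q_0) with the largest k >= 1 whose denominator stays <= 49; these approach x as k grows, and every other convergent or intermediate fraction in range is farther away.
Largest k: floor((49 - q_0)/q_1) = floor((49 - 1)/21) = 2.
That gives (2*85 + 4)/(2*21 + 1) = 174/43.
Compare the errors: |x - 85/21| = |1364*21 - 85*337|/(337*21) = 1/7077, and |x - 174/43| = |1364*43 - 174*337|/(337*43) = 14/14491.
Cross-multiplying, 1*14491 = 14491 < 99078 = 14*7077, so 1/7077 is smaller: the convergent 85/21 is closer to x than 174/43.

85/21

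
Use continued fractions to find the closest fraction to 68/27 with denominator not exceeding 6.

5/2

Expand x = 68/27 as a continued fraction with the Euclidean algorithm:
  68 = 2*27 + 14, so a_0 = 2.
  27 = 1*14 + 13, so a_1 = 1.
  14 = 1*13 + 1, so a_2 = 1.
  13 = 13*1 + 0, so a_3 = 13.
so x = [2; 1, 1, 13].
Convergents (p_i = a_i*p_{i-1} + p_{i-2}, q_i = a_i*q_{i-1} + q_{i-2} with p_{-2}=0, p_{-1}=1, q_{-2}=1, q_{-1}=0), until the denominator exceeds 6:
  i=0: a_0=2, p_0 = 2*1 + 0 = 2, q_0 = 2*0 + 1 = 1.
  i=1: a_1=1, p_1 = 1*2 + 1 = 3, q_1 = 1*1 + 0 = 1.
  i=2: a_2=1, p_2 = 1*3 + 2 = 5, q_2 = 1*1 + 1 = 2.
  i=3: a_3=13, p_3 = 13*5 + 3 = 68, q_3 = 13*2 + 1 = 27.
q_3 = 27 > 6, so the last convergent with denominator <= 6 is p_2/q_2 = 5/2.
The closest fraction with denominator <= 6 is either p_2/q_2 or the intermediate fraction (k*p_2 + p_1)/(k*q_2 + q_1) with the largest k >= 1 whose denominator stays <= 6; these approach x as k grows, and every other convergent or intermediate fraction in range is farther away.
Largest k: floor((6 - q_1)/q_2) = floor((6 - 1)/2) = 2.
That gives (2*5 + 3)/(2*2 + 1) = 13/5.
Compare the errors: |x - 5/2| = |68*2 - 5*27|/(27*2) = 1/54, and |x - 13/5| = |68*5 - 13*27|/(27*5) = 11/135.
Cross-multiplying, 1*135 = 135 < 594 = 11*54, so 1/54 is smaller: the convergent 5/2 is closer to x than 13/5.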